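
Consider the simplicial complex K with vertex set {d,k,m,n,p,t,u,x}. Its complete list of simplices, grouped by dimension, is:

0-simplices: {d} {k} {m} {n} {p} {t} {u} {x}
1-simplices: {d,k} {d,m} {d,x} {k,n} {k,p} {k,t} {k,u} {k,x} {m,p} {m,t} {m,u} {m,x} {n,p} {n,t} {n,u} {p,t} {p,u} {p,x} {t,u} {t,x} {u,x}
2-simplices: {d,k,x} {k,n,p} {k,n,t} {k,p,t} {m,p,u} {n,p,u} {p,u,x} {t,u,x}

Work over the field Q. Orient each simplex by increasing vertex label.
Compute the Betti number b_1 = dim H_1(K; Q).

n_0=8 n_1=21 n_2=8  [Q]
∂1: piv[dk,dm,dx,kn,kp,kt,ku] rk=7  ker:kx,mp,mt,mu,mx,np,nt,nu,pt,pu,px,tu,tx,ux
∂2: piv[dkx,knp,knt,kpt,mpu,npu,pux,tux] rk=8
b_1=(21−7)−8=6

b_1=6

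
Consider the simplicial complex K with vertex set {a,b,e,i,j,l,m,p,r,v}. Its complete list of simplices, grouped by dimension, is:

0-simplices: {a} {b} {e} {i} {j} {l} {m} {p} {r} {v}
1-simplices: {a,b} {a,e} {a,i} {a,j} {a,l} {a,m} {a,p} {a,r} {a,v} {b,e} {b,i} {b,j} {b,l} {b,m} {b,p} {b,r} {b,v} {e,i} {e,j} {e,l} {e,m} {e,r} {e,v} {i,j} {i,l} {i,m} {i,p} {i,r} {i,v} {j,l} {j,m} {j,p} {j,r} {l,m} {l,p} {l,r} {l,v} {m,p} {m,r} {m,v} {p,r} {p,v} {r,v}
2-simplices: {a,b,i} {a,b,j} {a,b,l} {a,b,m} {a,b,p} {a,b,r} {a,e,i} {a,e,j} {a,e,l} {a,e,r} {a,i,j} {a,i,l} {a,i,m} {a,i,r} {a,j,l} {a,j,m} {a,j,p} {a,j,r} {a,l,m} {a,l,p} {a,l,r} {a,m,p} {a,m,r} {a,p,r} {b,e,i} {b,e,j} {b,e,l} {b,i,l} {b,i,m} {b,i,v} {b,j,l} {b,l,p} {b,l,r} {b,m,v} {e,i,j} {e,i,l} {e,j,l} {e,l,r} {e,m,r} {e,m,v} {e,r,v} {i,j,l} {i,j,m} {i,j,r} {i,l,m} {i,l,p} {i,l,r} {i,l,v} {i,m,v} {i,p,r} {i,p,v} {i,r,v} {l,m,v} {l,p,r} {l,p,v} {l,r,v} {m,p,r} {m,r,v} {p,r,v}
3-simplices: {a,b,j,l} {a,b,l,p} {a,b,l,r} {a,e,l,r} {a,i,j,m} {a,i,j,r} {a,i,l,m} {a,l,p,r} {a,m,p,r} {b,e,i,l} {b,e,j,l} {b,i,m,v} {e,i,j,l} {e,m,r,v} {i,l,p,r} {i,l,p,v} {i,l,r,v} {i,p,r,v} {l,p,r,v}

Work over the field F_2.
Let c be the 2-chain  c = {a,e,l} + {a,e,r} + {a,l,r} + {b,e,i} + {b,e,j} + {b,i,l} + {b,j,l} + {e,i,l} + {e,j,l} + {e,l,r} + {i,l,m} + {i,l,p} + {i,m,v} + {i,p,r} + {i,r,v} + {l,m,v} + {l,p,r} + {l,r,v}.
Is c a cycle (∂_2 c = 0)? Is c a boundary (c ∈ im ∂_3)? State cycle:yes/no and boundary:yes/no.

cycle:yes boundary:no

n_0=10 n_1=43 n_2=59 n_3=19  [Z2]
∂1: piv[ab,ae,ai,aj,al,am,ap,ar,av] rk=9  ker:be,bi,bj,bl,bm,bp,br,bv,ei,ej,el,em,er,ev,ij,il,im,ip,ir,iv,jl,jm,jp,jr,lm,lp,lr,lv,mp,mr,mv,pr,pv,rv
∂2: piv[abi,abj,abl,abm,abp,abr,aei,aej,ael,aer,aij,ail,aim,air,ajl,ajm,ajp,ajr,alm,alp,alr,amp,amr,apr,bei,biv,bmv,emr,emv,erv,ilp,ilv,ipv] rk=33  ker:bej,bel,bil,bim,bjl,blp,blr,eij,eil,ejl,elr,ijl,ijm,ijr,ilm,ilr,imv,ipr,irv,lmv,lpr,lpv,lrv,mpr,mrv,prv
∂3: piv[abjl,ablp,ablr,aelr,aijm,aijr,ailm,alpr,ampr,beil,bejl,bimv,eijl,emrv,ilpr,ilpv,ilrv,iprv] rk=18  ker:lprv
∂2c = 0
c vs im∂3: residual ≠ 0 ⇒ not boundary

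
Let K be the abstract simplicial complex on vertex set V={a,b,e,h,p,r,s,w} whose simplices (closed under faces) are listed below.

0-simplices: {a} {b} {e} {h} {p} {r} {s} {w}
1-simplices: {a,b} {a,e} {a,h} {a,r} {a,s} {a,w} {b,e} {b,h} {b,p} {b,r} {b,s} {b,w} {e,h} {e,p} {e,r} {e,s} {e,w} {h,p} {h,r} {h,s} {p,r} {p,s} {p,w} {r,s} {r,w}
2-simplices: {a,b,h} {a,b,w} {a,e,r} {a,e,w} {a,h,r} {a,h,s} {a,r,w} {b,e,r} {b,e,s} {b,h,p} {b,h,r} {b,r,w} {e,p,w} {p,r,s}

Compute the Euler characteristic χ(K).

n_0=8 n_1=25 n_2=14
χ=+8−25+14=-3

χ(K)=-3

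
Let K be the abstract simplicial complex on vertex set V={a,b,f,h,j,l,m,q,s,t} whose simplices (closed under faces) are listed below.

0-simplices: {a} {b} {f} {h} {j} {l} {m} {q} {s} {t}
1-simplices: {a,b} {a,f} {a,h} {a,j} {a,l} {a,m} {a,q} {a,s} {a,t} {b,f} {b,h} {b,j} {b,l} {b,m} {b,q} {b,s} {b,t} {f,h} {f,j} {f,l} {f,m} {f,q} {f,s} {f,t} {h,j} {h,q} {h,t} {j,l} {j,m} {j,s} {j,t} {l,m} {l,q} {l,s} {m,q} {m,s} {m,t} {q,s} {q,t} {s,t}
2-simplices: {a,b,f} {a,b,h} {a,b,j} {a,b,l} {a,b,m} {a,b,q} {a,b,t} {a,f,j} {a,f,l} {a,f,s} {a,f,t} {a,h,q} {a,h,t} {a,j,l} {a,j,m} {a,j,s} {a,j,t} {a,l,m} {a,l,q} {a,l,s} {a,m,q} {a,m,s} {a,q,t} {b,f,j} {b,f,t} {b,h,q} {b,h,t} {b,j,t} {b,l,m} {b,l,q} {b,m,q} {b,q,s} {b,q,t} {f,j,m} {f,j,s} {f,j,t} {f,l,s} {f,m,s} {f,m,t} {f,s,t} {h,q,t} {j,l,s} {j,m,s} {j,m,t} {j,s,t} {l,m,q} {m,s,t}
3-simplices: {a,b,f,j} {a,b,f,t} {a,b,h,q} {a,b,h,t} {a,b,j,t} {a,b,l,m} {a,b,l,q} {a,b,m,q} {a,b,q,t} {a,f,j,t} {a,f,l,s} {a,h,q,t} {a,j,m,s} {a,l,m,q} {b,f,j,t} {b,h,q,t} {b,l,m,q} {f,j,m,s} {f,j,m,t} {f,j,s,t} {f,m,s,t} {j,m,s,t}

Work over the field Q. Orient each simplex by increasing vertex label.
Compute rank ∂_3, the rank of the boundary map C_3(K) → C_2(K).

n_0=10 n_1=40 n_2=47 n_3=22  [Q]
∂1: piv[ab,af,ah,aj,al,am,aq,as,at] rk=9  ker:bf,bh,bj,bl,bm,bq,bs,bt,fh,fj,fl,fm,fq,fs,ft,hj,hq,ht,jl,jm,js,jt,lm,lq,ls,mq,ms,mt,qs,qt,st
∂2: piv[abf,abh,abj,abl,abm,abq,abt,afj,afl,afs,aft,ahq,aht,ajl,ajm,ajs,ajt,alm,alq,als,amq,ams,aqt,bqs,fjm,fmt,fst] rk=27  ker:bfj,bft,bhq,bht,bjt,blm,blq,bmq,bqt,fjs,fjt,fls,fms,hqt,jls,jms,jmt,jst,lmq,mst
∂3: piv[abfj,abft,abhq,abht,abjt,ablm,ablq,abmq,abqt,afjt,afls,ahqt,ajms,almq,fjms,fjmt,fjst,fmst] rk=18  ker:bfjt,bhqt,blmq,jmst
rk∂_3=18

rank∂_3=18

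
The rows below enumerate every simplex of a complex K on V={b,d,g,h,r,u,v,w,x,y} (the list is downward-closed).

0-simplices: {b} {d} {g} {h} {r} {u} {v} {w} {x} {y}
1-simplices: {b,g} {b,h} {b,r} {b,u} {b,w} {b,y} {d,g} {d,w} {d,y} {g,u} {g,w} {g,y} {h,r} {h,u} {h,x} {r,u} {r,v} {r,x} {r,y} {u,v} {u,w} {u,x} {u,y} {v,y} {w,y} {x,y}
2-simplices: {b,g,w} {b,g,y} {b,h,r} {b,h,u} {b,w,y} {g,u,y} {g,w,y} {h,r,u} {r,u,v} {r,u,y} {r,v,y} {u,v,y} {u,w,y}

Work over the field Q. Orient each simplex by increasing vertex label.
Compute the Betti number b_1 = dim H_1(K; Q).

b_1=6

n_0=10 n_1=26 n_2=13  [Q]
∂1: piv[bg,bh,br,bu,bw,by,dg,hx,rv] rk=9  ker:dw,dy,gu,gw,gy,hr,hu,ru,rx,ry,uv,uw,ux,uy,vy,wy,xy
∂2: piv[bgw,bgy,bhr,bhu,bwy,guy,hru,ruv,ruy,rvy,uwy] rk=11  ker:gwy,uvy
b_1=(26−9)−11=6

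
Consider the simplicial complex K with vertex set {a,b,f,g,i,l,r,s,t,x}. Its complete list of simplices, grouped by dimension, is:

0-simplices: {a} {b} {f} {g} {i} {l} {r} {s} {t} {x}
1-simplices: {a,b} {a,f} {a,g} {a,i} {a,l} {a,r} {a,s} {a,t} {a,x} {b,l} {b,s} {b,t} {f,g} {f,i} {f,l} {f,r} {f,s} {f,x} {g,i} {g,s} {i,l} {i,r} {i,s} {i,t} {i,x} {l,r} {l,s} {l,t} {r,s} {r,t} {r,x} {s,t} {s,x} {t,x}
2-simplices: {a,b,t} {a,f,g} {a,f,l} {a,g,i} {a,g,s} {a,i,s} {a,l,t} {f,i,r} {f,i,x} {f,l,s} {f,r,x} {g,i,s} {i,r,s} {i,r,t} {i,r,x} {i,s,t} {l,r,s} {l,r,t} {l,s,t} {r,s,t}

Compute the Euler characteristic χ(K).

n_0=10 n_1=34 n_2=20
χ=+10−34+20=-4

χ(K)=-4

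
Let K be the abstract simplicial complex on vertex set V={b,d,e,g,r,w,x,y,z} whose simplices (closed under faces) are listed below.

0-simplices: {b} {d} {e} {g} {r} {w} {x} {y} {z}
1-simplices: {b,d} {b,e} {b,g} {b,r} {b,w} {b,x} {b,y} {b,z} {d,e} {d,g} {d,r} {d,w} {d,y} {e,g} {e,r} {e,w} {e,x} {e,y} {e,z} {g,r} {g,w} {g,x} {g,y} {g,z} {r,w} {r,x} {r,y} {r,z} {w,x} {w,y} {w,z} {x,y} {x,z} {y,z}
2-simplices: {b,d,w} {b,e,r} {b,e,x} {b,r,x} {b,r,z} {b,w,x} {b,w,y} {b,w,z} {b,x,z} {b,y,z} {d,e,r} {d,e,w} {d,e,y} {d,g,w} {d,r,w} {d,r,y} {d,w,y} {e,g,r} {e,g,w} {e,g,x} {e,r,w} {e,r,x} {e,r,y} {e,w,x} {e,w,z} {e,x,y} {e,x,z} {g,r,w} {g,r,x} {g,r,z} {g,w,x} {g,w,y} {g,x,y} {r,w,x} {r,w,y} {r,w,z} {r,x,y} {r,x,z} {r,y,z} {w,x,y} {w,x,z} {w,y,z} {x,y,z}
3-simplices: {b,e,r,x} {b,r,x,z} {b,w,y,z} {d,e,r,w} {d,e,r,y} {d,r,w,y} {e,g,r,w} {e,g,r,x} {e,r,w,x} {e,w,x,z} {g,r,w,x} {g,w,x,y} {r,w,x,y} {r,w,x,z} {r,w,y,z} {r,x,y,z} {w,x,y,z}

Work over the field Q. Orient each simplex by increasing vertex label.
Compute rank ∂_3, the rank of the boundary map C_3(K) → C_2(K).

n_0=9 n_1=34 n_2=43 n_3=17  [Q]
∂1: piv[bd,be,bg,br,bw,bx,by,bz] rk=8  ker:de,dg,dr,dw,dy,eg,er,ew,ex,ey,ez,gr,gw,gx,gy,gz,rw,rx,ry,rz,wx,wy,wz,xy,xz,yz
∂2: piv[bdw,ber,bex,brx,brz,bwx,bwy,bwz,bxz,byz,der,dew,dey,dgw,drw,dry,dwy,egr,egw,egx,ewx,ewz,exy,grz,gwy] rk=25  ker:erw,erx,ery,exz,grw,grx,gwx,gxy,rwx,rwy,rwz,rxy,rxz,ryz,wxy,wxz,wyz,xyz
∂3: piv[berx,brxz,bwyz,derw,dery,drwy,egrw,egrx,erwx,ewxz,grwx,gwxy,rwxy,rwxz,rwyz,rxyz] rk=16  ker:wxyz
rk∂_3=16

rank∂_3=16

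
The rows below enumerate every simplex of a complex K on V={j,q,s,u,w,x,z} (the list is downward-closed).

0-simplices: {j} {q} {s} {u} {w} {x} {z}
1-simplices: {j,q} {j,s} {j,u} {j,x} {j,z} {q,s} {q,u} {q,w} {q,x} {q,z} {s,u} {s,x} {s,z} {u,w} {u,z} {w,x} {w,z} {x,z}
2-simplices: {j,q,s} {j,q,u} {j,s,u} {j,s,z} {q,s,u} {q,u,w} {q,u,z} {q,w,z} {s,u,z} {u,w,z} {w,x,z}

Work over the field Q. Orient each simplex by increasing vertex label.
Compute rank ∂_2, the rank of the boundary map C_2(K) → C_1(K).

rank∂_2=9

n_0=7 n_1=18 n_2=11  [Q]
∂1: piv[jq,js,ju,jx,jz,qw] rk=6  ker:qs,qu,qx,qz,su,sx,sz,uw,uz,wx,wz,xz
∂2: piv[jqs,jqu,jsu,jsz,quw,quz,qwz,suz,wxz] rk=9  ker:qsu,uwz
rk∂_2=9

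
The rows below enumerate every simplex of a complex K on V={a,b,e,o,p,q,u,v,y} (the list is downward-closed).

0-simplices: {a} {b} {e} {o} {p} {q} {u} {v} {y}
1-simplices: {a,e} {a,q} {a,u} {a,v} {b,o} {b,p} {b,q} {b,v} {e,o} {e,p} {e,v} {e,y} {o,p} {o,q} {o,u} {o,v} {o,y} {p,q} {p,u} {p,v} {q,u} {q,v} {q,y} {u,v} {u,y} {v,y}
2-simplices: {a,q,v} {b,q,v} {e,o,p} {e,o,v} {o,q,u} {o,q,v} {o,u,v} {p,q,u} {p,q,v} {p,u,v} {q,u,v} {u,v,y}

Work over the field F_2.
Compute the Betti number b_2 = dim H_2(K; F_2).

b_2=2

n_0=9 n_1=26 n_2=12  [Z2]
∂1: piv[ae,aq,au,av,bo,bp,bq,ey] rk=8  ker:bv,eo,ep,ev,op,oq,ou,ov,oy,pq,pu,pv,qu,qv,qy,uv,uy,vy
∂2: piv[aqv,bqv,eop,eov,oqu,oqv,ouv,pqu,pqv,uvy] rk=10  ker:puv,quv
b_2=(12−10)−0=2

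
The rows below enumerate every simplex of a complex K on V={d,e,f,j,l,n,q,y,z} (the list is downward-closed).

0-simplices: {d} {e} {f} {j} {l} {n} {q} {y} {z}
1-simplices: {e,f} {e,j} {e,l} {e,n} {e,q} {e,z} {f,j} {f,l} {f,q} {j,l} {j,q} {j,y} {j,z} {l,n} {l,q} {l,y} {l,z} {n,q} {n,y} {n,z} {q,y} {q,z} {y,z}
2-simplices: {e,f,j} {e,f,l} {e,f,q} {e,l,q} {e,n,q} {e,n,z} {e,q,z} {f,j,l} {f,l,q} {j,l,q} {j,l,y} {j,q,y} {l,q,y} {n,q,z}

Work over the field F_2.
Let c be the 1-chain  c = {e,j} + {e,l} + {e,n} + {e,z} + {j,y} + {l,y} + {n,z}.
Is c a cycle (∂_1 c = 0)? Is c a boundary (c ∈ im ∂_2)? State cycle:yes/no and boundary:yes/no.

cycle:yes boundary:yes

n_0=9 n_1=23 n_2=14  [Z2]
∂1: piv[ef,ej,el,en,eq,ez,jy] rk=7  ker:fj,fl,fq,jl,jq,jz,ln,lq,ly,lz,nq,ny,nz,qy,qz,yz
∂2: piv[efj,efl,efq,elq,enq,enz,eqz,fjl,jlq,jly,jqy] rk=11  ker:flq,lqy,nqz
∂1c = 0
c vs im∂2: reduces to 0 ⇒ boundary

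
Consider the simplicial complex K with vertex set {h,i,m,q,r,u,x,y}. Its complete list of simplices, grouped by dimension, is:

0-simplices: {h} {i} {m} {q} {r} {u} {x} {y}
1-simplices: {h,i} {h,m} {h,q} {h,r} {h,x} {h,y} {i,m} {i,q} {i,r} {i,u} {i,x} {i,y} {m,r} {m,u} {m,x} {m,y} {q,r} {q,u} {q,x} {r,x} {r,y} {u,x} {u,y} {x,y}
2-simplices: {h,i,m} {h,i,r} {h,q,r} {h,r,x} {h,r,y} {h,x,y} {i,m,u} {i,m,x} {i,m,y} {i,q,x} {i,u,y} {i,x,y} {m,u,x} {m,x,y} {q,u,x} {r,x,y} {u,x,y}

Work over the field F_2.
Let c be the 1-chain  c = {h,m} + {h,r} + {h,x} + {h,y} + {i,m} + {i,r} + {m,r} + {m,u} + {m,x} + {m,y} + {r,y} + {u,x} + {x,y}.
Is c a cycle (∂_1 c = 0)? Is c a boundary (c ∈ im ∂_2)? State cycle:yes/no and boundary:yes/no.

cycle:yes boundary:no

n_0=8 n_1=24 n_2=17  [Z2]
∂1: piv[hi,hm,hq,hr,hx,hy,iu] rk=7  ker:im,iq,ir,ix,iy,mr,mu,mx,my,qr,qu,qx,rx,ry,ux,uy,xy
∂2: piv[him,hir,hqr,hrx,hry,hxy,imu,imx,imy,iqx,iuy,ixy,mux,qux] rk=14  ker:mxy,rxy,uxy
∂1c = 0
c vs im∂2: residual ≠ 0 ⇒ not boundary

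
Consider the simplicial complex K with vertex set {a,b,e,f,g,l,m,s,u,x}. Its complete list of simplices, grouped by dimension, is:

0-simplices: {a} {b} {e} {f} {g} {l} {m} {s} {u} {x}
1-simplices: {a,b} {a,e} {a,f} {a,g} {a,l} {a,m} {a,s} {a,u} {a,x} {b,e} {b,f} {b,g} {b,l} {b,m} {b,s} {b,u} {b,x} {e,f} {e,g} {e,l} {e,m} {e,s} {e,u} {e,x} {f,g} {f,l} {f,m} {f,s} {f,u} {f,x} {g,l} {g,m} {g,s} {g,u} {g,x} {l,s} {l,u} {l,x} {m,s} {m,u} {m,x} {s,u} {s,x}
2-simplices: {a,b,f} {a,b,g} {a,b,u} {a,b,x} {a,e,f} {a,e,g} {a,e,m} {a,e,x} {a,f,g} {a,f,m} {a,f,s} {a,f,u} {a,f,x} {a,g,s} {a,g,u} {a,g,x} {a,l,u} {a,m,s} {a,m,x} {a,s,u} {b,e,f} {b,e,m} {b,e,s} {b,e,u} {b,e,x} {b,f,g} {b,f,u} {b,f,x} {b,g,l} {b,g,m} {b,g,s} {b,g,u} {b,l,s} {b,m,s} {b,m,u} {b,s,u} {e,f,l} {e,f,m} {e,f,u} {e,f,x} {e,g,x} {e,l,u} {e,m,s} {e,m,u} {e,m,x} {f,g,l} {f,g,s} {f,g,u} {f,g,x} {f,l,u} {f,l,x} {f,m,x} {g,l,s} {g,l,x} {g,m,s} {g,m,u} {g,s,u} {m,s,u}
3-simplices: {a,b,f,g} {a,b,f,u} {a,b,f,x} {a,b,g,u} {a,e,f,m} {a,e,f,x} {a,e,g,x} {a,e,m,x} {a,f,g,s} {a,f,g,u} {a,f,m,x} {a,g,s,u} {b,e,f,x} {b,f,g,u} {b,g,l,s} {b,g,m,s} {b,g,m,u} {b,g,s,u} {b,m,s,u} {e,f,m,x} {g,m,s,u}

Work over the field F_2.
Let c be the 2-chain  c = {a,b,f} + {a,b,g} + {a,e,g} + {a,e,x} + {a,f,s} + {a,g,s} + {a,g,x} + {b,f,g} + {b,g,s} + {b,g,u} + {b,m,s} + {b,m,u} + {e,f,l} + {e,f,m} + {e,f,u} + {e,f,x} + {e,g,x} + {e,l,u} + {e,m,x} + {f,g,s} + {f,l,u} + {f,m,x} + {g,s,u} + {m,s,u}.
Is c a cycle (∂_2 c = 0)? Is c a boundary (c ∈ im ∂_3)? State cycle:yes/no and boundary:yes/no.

cycle:yes boundary:no

n_0=10 n_1=43 n_2=58 n_3=21  [Z2]
∂1: piv[ab,ae,af,ag,al,am,as,au,ax] rk=9  ker:be,bf,bg,bl,bm,bs,bu,bx,ef,eg,el,em,es,eu,ex,fg,fl,fm,fs,fu,fx,gl,gm,gs,gu,gx,ls,lu,lx,ms,mu,mx,su,sx
∂2: piv[abf,abg,abu,abx,aef,aeg,aem,aex,afg,afm,afs,afu,afx,ags,agu,agx,alu,ams,amx,asu,bef,bem,bes,beu,bgl,bgm,bgs,bls,bmu,efl,elu,fgl,flx] rk=33  ker:bex,bfg,bfu,bfx,bgu,bms,bsu,efm,efu,efx,egx,ems,emu,emx,fgs,fgu,fgx,flu,fmx,gls,glx,gms,gmu,gsu,msu
∂3: piv[abfg,abfu,abfx,abgu,aefm,aefx,aegx,aemx,afgs,afgu,afmx,agsu,befx,bgls,bgms,bgmu,bgsu,bmsu] rk=18  ker:bfgu,efmx,gmsu
∂2c = 0
c vs im∂3: residual ≠ 0 ⇒ not boundary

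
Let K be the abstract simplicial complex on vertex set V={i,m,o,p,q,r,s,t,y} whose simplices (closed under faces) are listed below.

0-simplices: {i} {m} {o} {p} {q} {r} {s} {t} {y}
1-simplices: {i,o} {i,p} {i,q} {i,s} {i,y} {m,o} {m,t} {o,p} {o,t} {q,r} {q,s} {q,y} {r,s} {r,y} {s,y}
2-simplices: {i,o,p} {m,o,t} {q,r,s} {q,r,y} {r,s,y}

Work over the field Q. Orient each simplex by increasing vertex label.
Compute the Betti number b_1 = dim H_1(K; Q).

b_1=2

n_0=9 n_1=15 n_2=5  [Q]
∂1: piv[io,ip,iq,is,iy,mo,mt,qr] rk=8  ker:op,ot,qs,qy,rs,ry,sy
∂2: piv[iop,mot,qrs,qry,rsy] rk=5
b_1=(15−8)−5=2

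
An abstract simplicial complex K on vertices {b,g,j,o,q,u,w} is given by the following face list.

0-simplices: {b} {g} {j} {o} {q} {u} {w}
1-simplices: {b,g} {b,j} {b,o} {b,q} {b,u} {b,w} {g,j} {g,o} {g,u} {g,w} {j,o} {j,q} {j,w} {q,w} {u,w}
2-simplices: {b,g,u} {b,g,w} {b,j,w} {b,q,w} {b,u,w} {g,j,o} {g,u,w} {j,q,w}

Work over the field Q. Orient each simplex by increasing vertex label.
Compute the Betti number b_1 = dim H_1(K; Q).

n_0=7 n_1=15 n_2=8  [Q]
∂1: piv[bg,bj,bo,bq,bu,bw] rk=6  ker:gj,go,gu,gw,jo,jq,jw,qw,uw
∂2: piv[bgu,bgw,bjw,bqw,buw,gjo,jqw] rk=7  ker:guw
b_1=(15−6)−7=2

b_1=2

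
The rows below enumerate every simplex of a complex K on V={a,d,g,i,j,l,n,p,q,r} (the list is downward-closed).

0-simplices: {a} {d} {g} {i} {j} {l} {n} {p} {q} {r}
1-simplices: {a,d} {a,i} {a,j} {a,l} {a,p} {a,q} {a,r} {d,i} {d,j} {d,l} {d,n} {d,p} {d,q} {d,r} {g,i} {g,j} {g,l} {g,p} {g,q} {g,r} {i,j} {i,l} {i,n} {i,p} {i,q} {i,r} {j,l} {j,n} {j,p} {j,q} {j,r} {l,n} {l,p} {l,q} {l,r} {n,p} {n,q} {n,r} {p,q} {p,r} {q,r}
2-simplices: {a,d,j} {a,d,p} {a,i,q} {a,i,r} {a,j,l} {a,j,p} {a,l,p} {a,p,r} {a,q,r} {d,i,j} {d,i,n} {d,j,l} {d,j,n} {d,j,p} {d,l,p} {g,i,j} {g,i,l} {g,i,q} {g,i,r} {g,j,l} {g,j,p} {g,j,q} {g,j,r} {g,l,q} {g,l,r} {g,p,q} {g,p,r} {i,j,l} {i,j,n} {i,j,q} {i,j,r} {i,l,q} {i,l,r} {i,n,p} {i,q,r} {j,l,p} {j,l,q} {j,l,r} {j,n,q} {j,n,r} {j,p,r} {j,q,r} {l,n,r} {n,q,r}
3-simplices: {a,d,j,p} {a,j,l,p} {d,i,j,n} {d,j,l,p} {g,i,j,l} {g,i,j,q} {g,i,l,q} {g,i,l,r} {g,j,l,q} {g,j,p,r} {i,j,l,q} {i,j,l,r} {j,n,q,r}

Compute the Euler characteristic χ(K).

n_0=10 n_1=41 n_2=44 n_3=13
χ=+10−41+44−13=0

χ(K)=0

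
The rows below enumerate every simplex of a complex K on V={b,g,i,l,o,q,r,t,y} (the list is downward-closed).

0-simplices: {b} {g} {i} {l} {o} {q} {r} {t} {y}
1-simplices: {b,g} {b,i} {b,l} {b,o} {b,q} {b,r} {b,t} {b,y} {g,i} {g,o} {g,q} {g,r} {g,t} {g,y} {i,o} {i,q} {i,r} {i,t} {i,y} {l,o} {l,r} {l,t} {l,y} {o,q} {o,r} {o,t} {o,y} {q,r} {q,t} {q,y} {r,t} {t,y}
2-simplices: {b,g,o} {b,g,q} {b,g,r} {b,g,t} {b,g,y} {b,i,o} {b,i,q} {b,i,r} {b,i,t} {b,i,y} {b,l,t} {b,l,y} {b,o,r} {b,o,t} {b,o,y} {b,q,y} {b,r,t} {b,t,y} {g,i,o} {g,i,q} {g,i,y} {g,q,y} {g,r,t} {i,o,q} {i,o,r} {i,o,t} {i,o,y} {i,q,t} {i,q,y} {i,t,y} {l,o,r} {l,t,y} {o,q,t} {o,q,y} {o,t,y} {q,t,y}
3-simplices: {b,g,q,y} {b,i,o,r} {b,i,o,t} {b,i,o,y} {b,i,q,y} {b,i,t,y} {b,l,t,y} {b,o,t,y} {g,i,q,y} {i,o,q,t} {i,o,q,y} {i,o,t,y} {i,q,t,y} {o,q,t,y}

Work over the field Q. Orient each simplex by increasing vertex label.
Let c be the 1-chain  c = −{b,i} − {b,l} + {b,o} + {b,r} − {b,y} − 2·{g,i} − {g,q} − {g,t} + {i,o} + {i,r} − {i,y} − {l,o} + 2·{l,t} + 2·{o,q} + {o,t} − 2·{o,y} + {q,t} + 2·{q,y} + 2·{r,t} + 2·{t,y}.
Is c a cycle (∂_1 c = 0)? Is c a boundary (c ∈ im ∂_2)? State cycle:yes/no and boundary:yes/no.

cycle:no boundary:no

n_0=9 n_1=32 n_2=36 n_3=14  [Q]
∂1: piv[bg,bi,bl,bo,bq,br,bt,by] rk=8  ker:gi,go,gq,gr,gt,gy,io,iq,ir,it,iy,lo,lr,lt,ly,oq,or,ot,oy,qr,qt,qy,rt,ty
∂2: piv[bgo,bgq,bgr,bgt,bgy,bio,biq,bir,bit,biy,blt,bly,bor,bot,boy,bqy,brt,bty,gio,ioq,iqt,lor] rk=22  ker:giq,giy,gqy,grt,ior,iot,ioy,iqy,ity,lty,oqt,oqy,oty,qty
∂3: piv[bgqy,bior,biot,bioy,biqy,bity,blty,boty,giqy,ioqt,ioqy,iqty] rk=12  ker:ioty,oqty
∂1c = {b} + 4·{g} − 4·{i} − 2·{l} − 2·{q} + 3·{t}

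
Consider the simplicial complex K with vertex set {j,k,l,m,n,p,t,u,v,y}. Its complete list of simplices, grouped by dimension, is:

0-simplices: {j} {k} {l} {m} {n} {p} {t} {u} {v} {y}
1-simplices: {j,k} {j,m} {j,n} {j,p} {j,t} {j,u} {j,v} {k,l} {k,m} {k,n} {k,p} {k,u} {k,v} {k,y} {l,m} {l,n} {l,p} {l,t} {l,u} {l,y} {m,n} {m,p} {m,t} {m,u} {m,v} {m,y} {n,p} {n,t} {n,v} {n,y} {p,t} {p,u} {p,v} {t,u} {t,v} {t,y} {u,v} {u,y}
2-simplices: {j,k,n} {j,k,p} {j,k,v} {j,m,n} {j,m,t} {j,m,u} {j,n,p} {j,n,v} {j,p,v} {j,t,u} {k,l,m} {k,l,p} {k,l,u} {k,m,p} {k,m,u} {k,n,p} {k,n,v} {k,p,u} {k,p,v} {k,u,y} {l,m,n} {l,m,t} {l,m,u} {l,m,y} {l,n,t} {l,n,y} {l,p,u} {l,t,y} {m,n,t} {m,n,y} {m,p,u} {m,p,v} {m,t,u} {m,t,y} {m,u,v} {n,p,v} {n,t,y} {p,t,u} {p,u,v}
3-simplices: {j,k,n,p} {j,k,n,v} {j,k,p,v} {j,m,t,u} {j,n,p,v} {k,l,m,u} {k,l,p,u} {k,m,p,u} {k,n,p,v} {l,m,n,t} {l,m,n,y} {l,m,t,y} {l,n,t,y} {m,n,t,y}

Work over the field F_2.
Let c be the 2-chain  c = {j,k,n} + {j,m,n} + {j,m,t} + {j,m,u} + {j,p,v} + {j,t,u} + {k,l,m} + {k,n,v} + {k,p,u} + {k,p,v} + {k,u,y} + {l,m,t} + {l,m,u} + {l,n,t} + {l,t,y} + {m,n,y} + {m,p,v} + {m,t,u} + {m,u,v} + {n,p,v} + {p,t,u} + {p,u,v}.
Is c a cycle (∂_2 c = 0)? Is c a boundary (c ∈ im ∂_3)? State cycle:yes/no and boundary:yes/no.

cycle:no boundary:no

n_0=10 n_1=38 n_2=39 n_3=14  [Z2]
∂1: piv[jk,jm,jn,jp,jt,ju,jv,kl,ky] rk=9  ker:km,kn,kp,ku,kv,lm,ln,lp,lt,lu,ly,mn,mp,mt,mu,mv,my,np,nt,nv,ny,pt,pu,pv,tu,tv,ty,uv,uy
∂2: piv[jkn,jkp,jkv,jmn,jmt,jmu,jnp,jnv,jpv,jtu,klm,klp,klu,kmp,kmu,kpu,kuy,lmn,lmt,lmy,lnt,lny,lty,mpv,muv,ptu] rk=26  ker:knp,knv,kpv,lmu,lpu,mnt,mny,mpu,mtu,mty,npv,nty,puv
∂3: piv[jknp,jknv,jkpv,jmtu,jnpv,klmu,klpu,kmpu,lmnt,lmny,lmty,lnty] rk=12  ker:knpv,mnty
∂2c = {j,k} + {j,m} + {j,p} + {j,v} + {k,l} + {k,m} + {k,y} + {l,m} + {l,n} + {l,t} + {l,u} + {l,y} + {m,p} + {m,t} + {m,y} + {n,p} + {n,t} + {n,y} + {p,t} + {p,u} + {p,v} + {t,u} + {t,y} + {u,y}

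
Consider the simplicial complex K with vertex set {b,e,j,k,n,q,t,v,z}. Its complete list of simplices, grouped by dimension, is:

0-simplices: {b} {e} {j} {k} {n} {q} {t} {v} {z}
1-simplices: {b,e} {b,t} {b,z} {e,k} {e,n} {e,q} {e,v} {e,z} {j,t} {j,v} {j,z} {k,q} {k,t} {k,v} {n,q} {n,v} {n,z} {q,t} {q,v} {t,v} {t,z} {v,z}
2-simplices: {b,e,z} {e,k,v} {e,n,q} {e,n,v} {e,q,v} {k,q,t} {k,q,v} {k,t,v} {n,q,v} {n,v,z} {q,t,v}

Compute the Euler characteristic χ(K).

n_0=9 n_1=22 n_2=11
χ=+9−22+11=-2

χ(K)=-2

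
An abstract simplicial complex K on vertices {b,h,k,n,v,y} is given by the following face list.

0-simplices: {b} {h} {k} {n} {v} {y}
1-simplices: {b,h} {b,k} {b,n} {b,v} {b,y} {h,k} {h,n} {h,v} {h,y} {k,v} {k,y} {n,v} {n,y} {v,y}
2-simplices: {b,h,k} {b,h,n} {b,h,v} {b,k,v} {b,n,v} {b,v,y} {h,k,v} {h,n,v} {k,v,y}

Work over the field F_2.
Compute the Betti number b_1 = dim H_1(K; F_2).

b_1=2

n_0=6 n_1=14 n_2=9  [Z2]
∂1: piv[bh,bk,bn,bv,by] rk=5  ker:hk,hn,hv,hy,kv,ky,nv,ny,vy
∂2: piv[bhk,bhn,bhv,bkv,bnv,bvy,kvy] rk=7  ker:hkv,hnv
b_1=(14−5)−7=2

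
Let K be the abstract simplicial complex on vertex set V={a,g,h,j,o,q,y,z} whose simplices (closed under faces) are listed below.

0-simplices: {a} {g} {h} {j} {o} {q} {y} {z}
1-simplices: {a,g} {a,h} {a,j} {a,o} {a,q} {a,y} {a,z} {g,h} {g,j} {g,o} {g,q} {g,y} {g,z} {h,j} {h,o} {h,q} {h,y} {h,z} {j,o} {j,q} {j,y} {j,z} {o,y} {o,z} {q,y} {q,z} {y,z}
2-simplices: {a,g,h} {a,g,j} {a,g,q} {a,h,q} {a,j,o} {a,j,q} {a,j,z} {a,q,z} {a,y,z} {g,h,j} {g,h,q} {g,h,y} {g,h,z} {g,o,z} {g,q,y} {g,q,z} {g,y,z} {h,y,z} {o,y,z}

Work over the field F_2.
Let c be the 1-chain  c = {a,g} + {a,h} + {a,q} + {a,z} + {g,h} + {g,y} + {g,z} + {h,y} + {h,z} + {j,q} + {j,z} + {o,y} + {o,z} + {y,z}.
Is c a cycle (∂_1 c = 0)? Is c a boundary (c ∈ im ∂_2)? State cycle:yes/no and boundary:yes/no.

n_0=8 n_1=27 n_2=19  [Z2]
∂1: piv[ag,ah,aj,ao,aq,ay,az] rk=7  ker:gh,gj,go,gq,gy,gz,hj,ho,hq,hy,hz,jo,jq,jy,jz,oy,oz,qy,qz,yz
∂2: piv[agh,agj,agq,ahq,ajo,ajq,ajz,aqz,ayz,ghj,ghy,ghz,goz,gqy,gqz,gyz,oyz] rk=17  ker:ghq,hyz
∂1c = 0
c vs im∂2: reduces to 0 ⇒ boundary

cycle:yes boundary:yes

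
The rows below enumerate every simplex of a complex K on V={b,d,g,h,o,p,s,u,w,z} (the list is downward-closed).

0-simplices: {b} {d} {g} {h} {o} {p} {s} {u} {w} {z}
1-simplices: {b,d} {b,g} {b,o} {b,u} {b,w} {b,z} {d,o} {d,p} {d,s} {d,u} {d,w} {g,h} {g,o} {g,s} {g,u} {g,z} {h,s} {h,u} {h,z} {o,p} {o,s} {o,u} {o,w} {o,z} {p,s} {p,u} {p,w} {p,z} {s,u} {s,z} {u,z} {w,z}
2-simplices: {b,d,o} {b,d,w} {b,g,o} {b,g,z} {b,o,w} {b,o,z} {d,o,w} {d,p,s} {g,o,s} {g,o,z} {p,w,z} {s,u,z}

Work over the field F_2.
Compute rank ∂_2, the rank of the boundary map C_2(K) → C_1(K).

rank∂_2=10

n_0=10 n_1=32 n_2=12  [Z2]
∂1: piv[bd,bg,bo,bu,bw,bz,dp,ds,gh] rk=9  ker:do,du,dw,go,gs,gu,gz,hs,hu,hz,op,os,ou,ow,oz,ps,pu,pw,pz,su,sz,uz,wz
∂2: piv[bdo,bdw,bgo,bgz,bow,boz,dps,gos,pwz,suz] rk=10  ker:dow,goz
rk∂_2=10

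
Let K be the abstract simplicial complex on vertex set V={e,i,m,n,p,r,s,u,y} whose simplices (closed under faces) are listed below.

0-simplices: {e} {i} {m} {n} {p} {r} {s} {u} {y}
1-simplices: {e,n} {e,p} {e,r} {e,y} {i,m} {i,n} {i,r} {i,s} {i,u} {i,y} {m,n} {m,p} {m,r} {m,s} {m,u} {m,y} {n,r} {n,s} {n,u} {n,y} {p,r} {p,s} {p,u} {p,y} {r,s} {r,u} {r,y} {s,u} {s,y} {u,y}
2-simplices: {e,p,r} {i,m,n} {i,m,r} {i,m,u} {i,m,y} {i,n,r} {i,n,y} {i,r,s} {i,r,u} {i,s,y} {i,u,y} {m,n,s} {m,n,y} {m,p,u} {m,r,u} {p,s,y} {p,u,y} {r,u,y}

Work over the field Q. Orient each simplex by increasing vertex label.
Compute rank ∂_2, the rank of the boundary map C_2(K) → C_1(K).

n_0=9 n_1=30 n_2=18  [Q]
∂1: piv[en,ep,er,ey,im,in,is,iu] rk=8  ker:ir,iy,mn,mp,mr,ms,mu,my,nr,ns,nu,ny,pr,ps,pu,py,rs,ru,ry,su,sy,uy
∂2: piv[epr,imn,imr,imu,imy,inr,iny,irs,iru,isy,iuy,mns,mpu,psy,puy,ruy] rk=16  ker:mny,mru
rk∂_2=16

rank∂_2=16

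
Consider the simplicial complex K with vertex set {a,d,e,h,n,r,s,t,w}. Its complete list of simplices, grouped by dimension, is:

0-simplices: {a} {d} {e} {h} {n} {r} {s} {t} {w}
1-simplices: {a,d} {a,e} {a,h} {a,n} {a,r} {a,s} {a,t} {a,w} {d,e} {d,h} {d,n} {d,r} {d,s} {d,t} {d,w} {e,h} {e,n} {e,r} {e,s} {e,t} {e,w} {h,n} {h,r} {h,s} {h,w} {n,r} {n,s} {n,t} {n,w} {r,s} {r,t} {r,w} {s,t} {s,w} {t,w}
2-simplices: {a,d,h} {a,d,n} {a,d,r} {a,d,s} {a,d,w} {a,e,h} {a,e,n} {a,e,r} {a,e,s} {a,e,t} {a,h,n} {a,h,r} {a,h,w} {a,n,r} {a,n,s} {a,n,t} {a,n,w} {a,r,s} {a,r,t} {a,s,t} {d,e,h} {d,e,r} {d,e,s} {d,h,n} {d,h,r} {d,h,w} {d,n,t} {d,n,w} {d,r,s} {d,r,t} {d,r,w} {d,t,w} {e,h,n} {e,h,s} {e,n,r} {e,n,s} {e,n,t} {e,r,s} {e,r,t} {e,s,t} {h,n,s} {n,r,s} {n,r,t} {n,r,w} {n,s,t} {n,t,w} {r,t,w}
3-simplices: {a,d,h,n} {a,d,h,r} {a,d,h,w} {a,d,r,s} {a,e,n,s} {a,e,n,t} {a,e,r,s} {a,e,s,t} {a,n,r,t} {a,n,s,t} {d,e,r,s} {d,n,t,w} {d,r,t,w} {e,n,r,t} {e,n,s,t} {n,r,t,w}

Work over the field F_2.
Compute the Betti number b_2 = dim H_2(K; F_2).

b_2=7

n_0=9 n_1=35 n_2=47 n_3=16  [Z2]
∂1: piv[ad,ae,ah,an,ar,as,at,aw] rk=8  ker:de,dh,dn,dr,ds,dt,dw,eh,en,er,es,et,ew,hn,hr,hs,hw,nr,ns,nt,nw,rs,rt,rw,st,sw,tw
∂2: piv[adh,adn,adr,ads,adw,aeh,aen,aer,aes,aet,ahn,ahr,ahw,anr,ans,ant,anw,ars,art,ast,deh,dnt,drw,dtw,ehs] rk=25  ker:der,des,dhn,dhr,dhw,dnw,drs,drt,ehn,enr,ens,ent,ers,ert,est,hns,nrs,nrt,nrw,nst,ntw,rtw
∂3: piv[adhn,adhr,adhw,adrs,aens,aent,aers,aest,anrt,anst,ders,dntw,drtw,enrt,nrtw] rk=15  ker:enst
b_2=(47−25)−15=7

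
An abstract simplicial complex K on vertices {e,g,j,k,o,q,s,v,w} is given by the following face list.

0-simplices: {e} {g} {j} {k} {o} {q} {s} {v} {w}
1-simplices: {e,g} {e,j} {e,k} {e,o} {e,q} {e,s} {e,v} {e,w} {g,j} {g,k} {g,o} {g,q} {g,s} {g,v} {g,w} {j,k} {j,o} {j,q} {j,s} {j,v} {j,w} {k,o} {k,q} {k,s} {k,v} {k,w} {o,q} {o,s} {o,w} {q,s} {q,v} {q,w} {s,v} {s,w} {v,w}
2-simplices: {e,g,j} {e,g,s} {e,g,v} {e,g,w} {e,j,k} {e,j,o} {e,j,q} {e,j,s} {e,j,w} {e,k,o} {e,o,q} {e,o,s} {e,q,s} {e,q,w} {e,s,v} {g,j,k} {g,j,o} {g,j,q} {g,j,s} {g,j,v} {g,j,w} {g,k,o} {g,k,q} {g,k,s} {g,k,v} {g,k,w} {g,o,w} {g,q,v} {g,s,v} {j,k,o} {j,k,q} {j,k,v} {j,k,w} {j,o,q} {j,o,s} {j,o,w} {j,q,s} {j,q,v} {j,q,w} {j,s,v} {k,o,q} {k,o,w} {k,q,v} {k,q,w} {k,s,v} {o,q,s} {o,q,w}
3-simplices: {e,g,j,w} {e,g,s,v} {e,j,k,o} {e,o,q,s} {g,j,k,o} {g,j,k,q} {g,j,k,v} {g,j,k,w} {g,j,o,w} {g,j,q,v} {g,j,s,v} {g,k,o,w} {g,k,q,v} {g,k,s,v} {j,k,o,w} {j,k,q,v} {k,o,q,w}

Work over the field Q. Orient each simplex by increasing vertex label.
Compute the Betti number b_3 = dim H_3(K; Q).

b_3=2

n_0=9 n_1=35 n_2=47 n_3=17  [Q]
∂1: piv[eg,ej,ek,eo,eq,es,ev,ew] rk=8  ker:gj,gk,go,gq,gs,gv,gw,jk,jo,jq,js,jv,jw,ko,kq,ks,kv,kw,oq,os,ow,qs,qv,qw,sv,sw,vw
∂2: piv[egj,egs,egv,egw,ejk,ejo,ejq,ejs,ejw,eko,eoq,eos,eqs,eqw,esv,gjk,gjo,gjq,gjv,gkq,gks,gkv,gkw,gow,gqv] rk=25  ker:gjs,gjw,gko,gsv,jko,jkq,jkv,jkw,joq,jos,jow,jqs,jqv,jqw,jsv,koq,kow,kqv,kqw,ksv,oqs,oqw
∂3: piv[egjw,egsv,ejko,eoqs,gjko,gjkq,gjkv,gjkw,gjow,gjqv,gjsv,gkow,gkqv,gksv,koqw] rk=15  ker:jkow,jkqv
b_3=(17−15)−0=2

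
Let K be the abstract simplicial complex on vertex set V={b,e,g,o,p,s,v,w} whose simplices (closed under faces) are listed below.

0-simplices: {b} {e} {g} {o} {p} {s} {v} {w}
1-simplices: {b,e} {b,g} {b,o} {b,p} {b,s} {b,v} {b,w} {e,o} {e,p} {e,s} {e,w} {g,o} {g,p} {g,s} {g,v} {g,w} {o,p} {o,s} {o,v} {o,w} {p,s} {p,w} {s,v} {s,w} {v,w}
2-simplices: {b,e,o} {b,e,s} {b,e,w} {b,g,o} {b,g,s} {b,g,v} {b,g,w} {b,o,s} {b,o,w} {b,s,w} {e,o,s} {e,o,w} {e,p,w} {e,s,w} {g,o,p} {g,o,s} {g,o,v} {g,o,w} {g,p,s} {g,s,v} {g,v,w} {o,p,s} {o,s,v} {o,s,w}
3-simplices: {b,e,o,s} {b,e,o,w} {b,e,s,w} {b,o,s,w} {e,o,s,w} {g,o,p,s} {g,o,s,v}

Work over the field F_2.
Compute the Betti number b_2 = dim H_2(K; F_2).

n_0=8 n_1=25 n_2=24 n_3=7  [Z2]
∂1: piv[be,bg,bo,bp,bs,bv,bw] rk=7  ker:eo,ep,es,ew,go,gp,gs,gv,gw,op,os,ov,ow,ps,pw,sv,sw,vw
∂2: piv[beo,bes,bew,bgo,bgs,bgv,bgw,bos,bow,bsw,epw,gop,gov,gps,gsv,gvw] rk=16  ker:eos,eow,esw,gos,gow,ops,osv,osw
∂3: piv[beos,beow,besw,bosw,gops,gosv] rk=6  ker:eosw
b_2=(24−16)−6=2

b_2=2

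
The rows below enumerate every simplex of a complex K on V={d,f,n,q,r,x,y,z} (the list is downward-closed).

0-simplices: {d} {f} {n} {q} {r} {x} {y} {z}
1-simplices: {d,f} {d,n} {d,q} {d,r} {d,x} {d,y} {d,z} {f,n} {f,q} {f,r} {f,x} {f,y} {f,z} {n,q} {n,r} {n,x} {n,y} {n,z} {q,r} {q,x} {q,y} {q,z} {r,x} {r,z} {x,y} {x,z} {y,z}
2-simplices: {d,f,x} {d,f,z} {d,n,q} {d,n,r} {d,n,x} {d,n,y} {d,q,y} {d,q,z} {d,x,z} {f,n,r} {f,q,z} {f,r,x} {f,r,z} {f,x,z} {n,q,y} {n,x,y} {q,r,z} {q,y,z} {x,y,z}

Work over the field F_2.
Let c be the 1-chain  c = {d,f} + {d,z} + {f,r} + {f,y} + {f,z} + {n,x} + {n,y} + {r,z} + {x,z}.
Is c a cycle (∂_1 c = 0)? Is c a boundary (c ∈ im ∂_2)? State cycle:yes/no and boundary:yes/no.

cycle:yes boundary:no

n_0=8 n_1=27 n_2=19  [Z2]
∂1: piv[df,dn,dq,dr,dx,dy,dz] rk=7  ker:fn,fq,fr,fx,fy,fz,nq,nr,nx,ny,nz,qr,qx,qy,qz,rx,rz,xy,xz,yz
∂2: piv[dfx,dfz,dnq,dnr,dnx,dny,dqy,dqz,dxz,fnr,fqz,frx,frz,nxy,qrz,qyz] rk=16  ker:fxz,nqy,xyz
∂1c = 0
c vs im∂2: residual ≠ 0 ⇒ not boundary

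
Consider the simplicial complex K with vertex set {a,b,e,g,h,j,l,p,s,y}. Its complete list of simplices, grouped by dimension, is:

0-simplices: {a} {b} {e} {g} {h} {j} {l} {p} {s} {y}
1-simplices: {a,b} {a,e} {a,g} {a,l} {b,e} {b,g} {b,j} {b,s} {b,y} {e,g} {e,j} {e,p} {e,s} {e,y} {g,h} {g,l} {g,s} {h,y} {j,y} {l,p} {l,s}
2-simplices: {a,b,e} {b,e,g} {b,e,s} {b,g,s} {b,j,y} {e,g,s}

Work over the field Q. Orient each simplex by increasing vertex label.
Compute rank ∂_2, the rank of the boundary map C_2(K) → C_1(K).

n_0=10 n_1=21 n_2=6  [Q]
∂1: piv[ab,ae,ag,al,bj,bs,by,ep,gh] rk=9  ker:be,bg,eg,ej,es,ey,gl,gs,hy,jy,lp,ls
∂2: piv[abe,beg,bes,bgs,bjy] rk=5  ker:egs
rk∂_2=5

rank∂_2=5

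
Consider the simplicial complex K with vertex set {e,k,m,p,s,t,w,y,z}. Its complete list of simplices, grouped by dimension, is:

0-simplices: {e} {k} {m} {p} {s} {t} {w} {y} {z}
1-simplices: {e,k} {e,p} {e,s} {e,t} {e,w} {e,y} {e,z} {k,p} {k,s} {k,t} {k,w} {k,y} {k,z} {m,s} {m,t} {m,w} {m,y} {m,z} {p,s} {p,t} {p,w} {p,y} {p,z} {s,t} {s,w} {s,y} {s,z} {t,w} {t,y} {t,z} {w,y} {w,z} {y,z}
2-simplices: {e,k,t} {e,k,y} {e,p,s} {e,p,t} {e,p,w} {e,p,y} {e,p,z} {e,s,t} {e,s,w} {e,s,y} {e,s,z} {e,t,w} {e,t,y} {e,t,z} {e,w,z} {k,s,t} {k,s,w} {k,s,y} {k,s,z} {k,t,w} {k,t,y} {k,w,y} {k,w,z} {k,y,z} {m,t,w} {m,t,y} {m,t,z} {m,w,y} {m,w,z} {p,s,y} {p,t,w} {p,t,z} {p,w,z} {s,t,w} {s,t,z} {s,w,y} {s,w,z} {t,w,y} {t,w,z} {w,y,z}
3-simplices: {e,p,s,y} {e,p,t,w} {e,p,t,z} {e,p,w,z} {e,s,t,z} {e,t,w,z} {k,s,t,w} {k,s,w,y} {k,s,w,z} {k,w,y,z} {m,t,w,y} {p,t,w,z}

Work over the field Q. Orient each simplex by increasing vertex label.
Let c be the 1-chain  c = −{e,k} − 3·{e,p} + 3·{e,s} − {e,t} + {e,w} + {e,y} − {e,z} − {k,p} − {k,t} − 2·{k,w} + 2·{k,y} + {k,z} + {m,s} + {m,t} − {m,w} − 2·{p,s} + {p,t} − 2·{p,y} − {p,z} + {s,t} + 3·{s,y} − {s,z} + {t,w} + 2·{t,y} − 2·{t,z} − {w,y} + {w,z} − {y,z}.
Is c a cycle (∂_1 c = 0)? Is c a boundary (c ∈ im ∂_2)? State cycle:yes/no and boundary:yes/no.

cycle:no boundary:no

n_0=9 n_1=33 n_2=40 n_3=12  [Q]
∂1: piv[ek,ep,es,et,ew,ey,ez,ms] rk=8  ker:kp,ks,kt,kw,ky,kz,mt,mw,my,mz,ps,pt,pw,py,pz,st,sw,sy,sz,tw,ty,tz,wy,wz,yz
∂2: piv[ekt,eky,eps,ept,epw,epy,epz,est,esw,esy,esz,etw,ety,etz,ewz,kst,ksw,ksz,kwy,kyz,mtw,mty,mtz] rk=23  ker:ksy,ktw,kty,kwz,mwy,mwz,psy,ptw,ptz,pwz,stw,stz,swy,swz,twy,twz,wyz
∂3: piv[epsy,eptw,eptz,epwz,estz,etwz,kstw,kswy,kswz,kwyz,mtwy] rk=11  ker:ptwz
∂1c = {e} − {m} − {s} − {w} + 6·{y} − 4·{z}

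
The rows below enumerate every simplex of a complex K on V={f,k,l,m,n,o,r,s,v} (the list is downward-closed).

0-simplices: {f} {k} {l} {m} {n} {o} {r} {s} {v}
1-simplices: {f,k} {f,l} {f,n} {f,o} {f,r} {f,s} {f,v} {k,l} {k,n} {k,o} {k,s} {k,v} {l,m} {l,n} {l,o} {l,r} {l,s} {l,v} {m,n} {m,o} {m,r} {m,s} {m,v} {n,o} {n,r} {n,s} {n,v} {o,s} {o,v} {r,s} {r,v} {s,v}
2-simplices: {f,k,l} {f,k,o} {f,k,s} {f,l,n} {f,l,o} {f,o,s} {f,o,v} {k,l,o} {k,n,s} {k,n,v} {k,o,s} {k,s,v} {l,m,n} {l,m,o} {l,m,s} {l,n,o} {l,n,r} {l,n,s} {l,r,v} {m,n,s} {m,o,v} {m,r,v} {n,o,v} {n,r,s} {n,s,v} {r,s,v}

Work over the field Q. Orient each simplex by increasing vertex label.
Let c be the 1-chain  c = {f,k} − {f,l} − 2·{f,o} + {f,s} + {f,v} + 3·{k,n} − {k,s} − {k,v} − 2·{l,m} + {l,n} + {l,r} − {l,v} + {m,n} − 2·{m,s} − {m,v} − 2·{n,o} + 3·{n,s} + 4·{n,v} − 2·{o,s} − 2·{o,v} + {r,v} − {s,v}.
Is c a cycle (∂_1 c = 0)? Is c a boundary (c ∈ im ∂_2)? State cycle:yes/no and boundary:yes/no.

n_0=9 n_1=32 n_2=26  [Q]
∂1: piv[fk,fl,fn,fo,fr,fs,fv,lm] rk=8  ker:kl,kn,ko,ks,kv,ln,lo,lr,ls,lv,mn,mo,mr,ms,mv,no,nr,ns,nv,os,ov,rs,rv,sv
∂2: piv[fkl,fko,fks,fln,flo,fos,fov,kns,knv,ksv,lmn,lmo,lms,lno,lnr,lns,lrv,mov,mrv,nov,nrs,rsv] rk=22  ker:klo,kos,mns,nsv
∂1c = 0
c vs im∂2: reduces to 0 ⇒ boundary

cycle:yes boundary:yes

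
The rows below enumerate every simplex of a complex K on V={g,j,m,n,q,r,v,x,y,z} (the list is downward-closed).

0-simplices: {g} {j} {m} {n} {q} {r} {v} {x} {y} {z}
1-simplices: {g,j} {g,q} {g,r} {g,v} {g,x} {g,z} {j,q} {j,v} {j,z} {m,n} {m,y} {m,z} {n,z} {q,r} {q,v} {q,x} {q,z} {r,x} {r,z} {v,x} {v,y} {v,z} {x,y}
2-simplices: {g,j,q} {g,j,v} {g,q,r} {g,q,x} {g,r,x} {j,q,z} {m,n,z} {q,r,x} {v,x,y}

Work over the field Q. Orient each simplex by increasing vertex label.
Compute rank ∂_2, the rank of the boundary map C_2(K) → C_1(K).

rank∂_2=8

n_0=10 n_1=23 n_2=9  [Q]
∂1: piv[gj,gq,gr,gv,gx,gz,mn,my,mz] rk=9  ker:jq,jv,jz,nz,qr,qv,qx,qz,rx,rz,vx,vy,vz,xy
∂2: piv[gjq,gjv,gqr,gqx,grx,jqz,mnz,vxy] rk=8  ker:qrx
rk∂_2=8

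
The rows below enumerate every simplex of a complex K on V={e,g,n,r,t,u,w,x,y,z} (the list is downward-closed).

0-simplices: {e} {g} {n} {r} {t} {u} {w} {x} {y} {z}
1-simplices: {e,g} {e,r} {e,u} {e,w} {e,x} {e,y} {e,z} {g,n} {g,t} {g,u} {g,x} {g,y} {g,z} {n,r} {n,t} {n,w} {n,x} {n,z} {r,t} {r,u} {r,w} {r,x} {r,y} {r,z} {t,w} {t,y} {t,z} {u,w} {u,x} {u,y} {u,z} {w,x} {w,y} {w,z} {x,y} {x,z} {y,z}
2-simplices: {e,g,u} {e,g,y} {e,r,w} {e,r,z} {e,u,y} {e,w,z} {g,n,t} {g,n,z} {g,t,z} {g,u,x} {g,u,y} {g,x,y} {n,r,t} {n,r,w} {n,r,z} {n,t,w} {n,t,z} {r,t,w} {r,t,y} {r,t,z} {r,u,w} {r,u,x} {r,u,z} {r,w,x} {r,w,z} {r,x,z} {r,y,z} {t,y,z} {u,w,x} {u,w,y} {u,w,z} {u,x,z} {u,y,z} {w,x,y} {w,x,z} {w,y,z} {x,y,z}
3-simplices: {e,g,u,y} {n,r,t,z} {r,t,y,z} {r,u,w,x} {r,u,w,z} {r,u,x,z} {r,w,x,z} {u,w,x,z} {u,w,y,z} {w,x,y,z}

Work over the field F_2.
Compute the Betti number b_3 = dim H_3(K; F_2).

n_0=10 n_1=37 n_2=37 n_3=10  [Z2]
∂1: piv[eg,er,eu,ew,ex,ey,ez,gn,gt] rk=9  ker:gu,gx,gy,gz,nr,nt,nw,nx,nz,rt,ru,rw,rx,ry,rz,tw,ty,tz,uw,ux,uy,uz,wx,wy,wz,xy,xz,yz
∂2: piv[egu,egy,erw,erz,euy,ewz,gnt,gnz,gtz,gux,gxy,nrt,nrw,nrz,ntw,rty,ruw,rux,ruz,rwx,rxz,ryz,uwy,uyz] rk=24  ker:guy,ntz,rtw,rtz,rwz,tyz,uwx,uwz,uxz,wxy,wxz,wyz,xyz
∂3: piv[eguy,nrtz,rtyz,ruwx,ruwz,ruxz,rwxz,uwyz,wxyz] rk=9  ker:uwxz
b_3=(10−9)−0=1

b_3=1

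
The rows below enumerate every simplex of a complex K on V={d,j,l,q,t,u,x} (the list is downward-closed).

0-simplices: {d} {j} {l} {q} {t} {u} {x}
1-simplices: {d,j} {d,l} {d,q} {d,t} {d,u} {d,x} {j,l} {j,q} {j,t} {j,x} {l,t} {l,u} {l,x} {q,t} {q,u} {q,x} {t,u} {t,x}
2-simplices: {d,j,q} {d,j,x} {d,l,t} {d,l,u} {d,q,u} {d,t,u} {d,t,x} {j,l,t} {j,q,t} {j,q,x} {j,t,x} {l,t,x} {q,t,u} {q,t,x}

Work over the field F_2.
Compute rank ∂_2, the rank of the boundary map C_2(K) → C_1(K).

rank∂_2=12

n_0=7 n_1=18 n_2=14  [Z2]
∂1: piv[dj,dl,dq,dt,du,dx] rk=6  ker:jl,jq,jt,jx,lt,lu,lx,qt,qu,qx,tu,tx
∂2: piv[djq,djx,dlt,dlu,dqu,dtu,dtx,jlt,jqt,jqx,jtx,ltx] rk=12  ker:qtu,qtx
rk∂_2=12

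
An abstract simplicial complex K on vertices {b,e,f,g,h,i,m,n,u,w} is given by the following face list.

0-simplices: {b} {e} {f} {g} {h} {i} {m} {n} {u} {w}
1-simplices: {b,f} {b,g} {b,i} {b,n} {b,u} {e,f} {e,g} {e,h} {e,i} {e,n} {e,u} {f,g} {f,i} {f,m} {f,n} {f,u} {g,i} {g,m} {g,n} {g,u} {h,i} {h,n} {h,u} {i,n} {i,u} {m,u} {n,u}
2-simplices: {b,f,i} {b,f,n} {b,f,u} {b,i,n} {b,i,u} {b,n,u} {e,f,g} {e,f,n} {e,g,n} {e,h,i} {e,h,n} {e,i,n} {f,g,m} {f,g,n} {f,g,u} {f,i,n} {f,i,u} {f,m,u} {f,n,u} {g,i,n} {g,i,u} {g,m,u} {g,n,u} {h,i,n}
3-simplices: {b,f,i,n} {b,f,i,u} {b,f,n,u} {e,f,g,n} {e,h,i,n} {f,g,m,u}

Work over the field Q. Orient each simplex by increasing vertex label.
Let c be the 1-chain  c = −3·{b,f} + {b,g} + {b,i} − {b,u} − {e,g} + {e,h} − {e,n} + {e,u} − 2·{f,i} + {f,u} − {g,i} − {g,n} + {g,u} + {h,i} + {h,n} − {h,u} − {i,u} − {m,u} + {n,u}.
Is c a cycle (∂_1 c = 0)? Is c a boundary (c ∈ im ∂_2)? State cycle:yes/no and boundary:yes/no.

n_0=10 n_1=27 n_2=24 n_3=6  [Q]
∂1: piv[bf,bg,bi,bn,bu,ef,eh,fm] rk=8  ker:eg,ei,en,eu,fg,fi,fn,fu,gi,gm,gn,gu,hi,hn,hu,in,iu,mu,nu
∂2: piv[bfi,bfn,bfu,bin,biu,bnu,efg,efn,egn,ehi,ehn,ein,fgm,fgu,fmu,gin] rk=16  ker:fgn,fin,fiu,fnu,giu,gmu,gnu,hin
∂3: piv[bfin,bfiu,bfnu,efgn,ehin,fgmu] rk=6
∂1c = 2·{b} − 2·{f} + {g} + {m} − 2·{n}

cycle:no boundary:no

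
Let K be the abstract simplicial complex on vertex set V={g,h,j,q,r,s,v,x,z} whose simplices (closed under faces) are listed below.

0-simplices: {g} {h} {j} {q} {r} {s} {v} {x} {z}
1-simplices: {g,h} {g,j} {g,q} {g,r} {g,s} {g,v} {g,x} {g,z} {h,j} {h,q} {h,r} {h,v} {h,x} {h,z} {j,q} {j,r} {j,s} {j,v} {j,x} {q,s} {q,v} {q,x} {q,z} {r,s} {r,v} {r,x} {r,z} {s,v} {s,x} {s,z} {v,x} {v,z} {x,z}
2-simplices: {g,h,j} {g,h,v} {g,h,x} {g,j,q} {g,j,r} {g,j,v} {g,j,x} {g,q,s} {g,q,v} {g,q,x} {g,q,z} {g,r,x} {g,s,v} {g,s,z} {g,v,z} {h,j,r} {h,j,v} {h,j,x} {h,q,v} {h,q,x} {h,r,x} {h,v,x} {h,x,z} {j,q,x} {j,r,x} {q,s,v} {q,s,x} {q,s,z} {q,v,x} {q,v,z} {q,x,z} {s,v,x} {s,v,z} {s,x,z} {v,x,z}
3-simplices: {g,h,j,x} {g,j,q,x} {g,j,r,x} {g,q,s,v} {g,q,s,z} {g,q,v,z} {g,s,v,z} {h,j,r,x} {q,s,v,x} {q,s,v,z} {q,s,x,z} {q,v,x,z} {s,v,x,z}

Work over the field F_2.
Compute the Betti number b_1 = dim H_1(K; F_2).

b_1=4

n_0=9 n_1=33 n_2=35 n_3=13  [Z2]
∂1: piv[gh,gj,gq,gr,gs,gv,gx,gz] rk=8  ker:hj,hq,hr,hv,hx,hz,jq,jr,js,jv,jx,qs,qv,qx,qz,rs,rv,rx,rz,sv,sx,sz,vx,vz,xz
∂2: piv[ghj,ghv,ghx,gjq,gjr,gjv,gjx,gqs,gqv,gqx,gqz,grx,gsv,gsz,gvz,hjr,hqv,hvx,hxz,qsx,qxz] rk=21  ker:hjv,hjx,hqx,hrx,jqx,jrx,qsv,qsz,qvx,qvz,svx,svz,sxz,vxz
∂3: piv[ghjx,gjqx,gjrx,gqsv,gqsz,gqvz,gsvz,hjrx,qsvx,qsxz,qvxz] rk=11  ker:qsvz,svxz
b_1=(33−8)−21=4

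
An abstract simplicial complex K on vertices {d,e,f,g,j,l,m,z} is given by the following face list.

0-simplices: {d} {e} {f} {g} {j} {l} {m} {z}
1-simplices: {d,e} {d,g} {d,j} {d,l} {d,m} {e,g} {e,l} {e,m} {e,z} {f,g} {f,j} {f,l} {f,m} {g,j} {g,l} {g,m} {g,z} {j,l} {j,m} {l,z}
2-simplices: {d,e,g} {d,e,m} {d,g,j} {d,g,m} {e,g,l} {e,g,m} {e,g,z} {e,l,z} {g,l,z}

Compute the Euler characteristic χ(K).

n_0=8 n_1=20 n_2=9
χ=+8−20+9=-3

χ(K)=-3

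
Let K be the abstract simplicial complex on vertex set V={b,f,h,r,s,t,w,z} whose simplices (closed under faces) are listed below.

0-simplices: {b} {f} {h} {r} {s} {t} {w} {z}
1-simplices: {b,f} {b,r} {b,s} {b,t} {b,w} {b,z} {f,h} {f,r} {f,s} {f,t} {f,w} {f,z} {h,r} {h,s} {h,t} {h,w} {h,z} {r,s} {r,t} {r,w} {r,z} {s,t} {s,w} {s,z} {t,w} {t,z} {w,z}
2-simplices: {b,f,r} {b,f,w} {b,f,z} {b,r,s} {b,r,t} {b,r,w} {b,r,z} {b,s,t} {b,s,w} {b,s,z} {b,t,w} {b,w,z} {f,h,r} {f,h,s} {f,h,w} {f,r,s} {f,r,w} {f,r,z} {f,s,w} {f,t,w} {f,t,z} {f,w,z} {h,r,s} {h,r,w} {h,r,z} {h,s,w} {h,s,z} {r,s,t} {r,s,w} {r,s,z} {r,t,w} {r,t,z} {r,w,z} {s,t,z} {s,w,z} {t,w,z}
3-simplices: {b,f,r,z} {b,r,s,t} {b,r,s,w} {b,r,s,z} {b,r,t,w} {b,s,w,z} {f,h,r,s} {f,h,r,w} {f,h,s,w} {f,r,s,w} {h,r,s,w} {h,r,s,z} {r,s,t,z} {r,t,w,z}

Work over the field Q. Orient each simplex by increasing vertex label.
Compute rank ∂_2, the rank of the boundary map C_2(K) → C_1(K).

n_0=8 n_1=27 n_2=36 n_3=14  [Q]
∂1: piv[bf,br,bs,bt,bw,bz,fh] rk=7  ker:fr,fs,ft,fw,fz,hr,hs,ht,hw,hz,rs,rt,rw,rz,st,sw,sz,tw,tz,wz
∂2: piv[bfr,bfw,bfz,brs,brt,brw,brz,bst,bsw,bsz,btw,bwz,fhr,fhs,fhw,frs,ftw,ftz,hrz] rk=19  ker:frw,frz,fsw,fwz,hrs,hrw,hsw,hsz,rst,rsw,rsz,rtw,rtz,rwz,stz,swz,twz
∂3: piv[bfrz,brst,brsw,brsz,brtw,bswz,fhrs,fhrw,fhsw,frsw,hrsz,rstz,rtwz] rk=13  ker:hrsw
rk∂_2=19

rank∂_2=19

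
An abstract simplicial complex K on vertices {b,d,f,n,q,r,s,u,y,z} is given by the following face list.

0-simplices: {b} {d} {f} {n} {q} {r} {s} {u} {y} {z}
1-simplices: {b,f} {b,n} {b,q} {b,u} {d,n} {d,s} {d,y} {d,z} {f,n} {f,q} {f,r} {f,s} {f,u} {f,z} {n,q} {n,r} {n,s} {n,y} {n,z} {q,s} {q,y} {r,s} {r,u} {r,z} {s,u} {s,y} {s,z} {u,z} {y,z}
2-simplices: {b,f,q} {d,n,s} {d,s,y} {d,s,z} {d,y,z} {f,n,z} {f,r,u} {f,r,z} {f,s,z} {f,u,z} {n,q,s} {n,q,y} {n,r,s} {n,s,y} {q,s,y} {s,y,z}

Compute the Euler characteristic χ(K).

χ(K)=-3

n_0=10 n_1=29 n_2=16
χ=+10−29+16=-3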